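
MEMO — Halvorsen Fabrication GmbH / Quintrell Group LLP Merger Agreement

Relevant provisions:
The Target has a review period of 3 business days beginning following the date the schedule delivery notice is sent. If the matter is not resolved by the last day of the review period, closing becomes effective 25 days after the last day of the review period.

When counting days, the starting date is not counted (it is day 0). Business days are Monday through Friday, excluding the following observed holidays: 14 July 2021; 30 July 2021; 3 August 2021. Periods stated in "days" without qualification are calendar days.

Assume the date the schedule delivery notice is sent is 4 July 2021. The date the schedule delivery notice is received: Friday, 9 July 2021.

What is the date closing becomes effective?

1 August 2021

The last day of the review period: counting 3 business days from Sunday, 4 July 2021 (Jul 5, Jul 6, Jul 7, skipping weekends) reaches Wednesday, 7 July 2021.
Adding 25 calendar days to 7 July 2021 gives 1 August 2021, which is the date closing becomes effective.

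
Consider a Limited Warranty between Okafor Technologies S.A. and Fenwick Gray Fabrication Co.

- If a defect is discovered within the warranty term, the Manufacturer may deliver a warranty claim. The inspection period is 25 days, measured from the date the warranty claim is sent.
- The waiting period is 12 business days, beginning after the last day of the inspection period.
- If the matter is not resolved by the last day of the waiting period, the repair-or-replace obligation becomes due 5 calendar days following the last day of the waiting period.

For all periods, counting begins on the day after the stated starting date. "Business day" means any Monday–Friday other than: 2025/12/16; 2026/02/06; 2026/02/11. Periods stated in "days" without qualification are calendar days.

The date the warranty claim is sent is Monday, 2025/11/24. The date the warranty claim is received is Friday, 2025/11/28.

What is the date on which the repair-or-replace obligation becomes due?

2026/01/11

The last day of the inspection period: 2025/11/24 + 25 days = 2025/12/19.
The last day of the waiting period: counting 12 business days from Friday, 2025/12/19 (Dec 22, Dec 23, Dec 24, Dec 25, …, Jan 2, Jan 5, Jan 6, skipping weekends) reaches Tuesday, 2026/01/06.
Adding 5 calendar days to 2026/01/06 gives 2026/01/11, which is the date on which the repair-or-replace obligation becomes due.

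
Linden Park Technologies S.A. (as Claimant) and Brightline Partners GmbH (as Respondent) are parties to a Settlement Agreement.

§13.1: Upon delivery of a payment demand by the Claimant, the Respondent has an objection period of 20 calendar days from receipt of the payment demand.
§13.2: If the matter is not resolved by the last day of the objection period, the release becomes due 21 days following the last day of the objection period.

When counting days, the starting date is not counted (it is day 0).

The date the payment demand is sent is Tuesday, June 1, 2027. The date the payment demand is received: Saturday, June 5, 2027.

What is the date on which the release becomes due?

July 16, 2027

Adding 20 calendar days to June 5, 2027 gives June 25, 2027, which is the last day of the objection period.
The date on which the release becomes due: 21 calendar days after June 25, 2027 is July 16, 2027.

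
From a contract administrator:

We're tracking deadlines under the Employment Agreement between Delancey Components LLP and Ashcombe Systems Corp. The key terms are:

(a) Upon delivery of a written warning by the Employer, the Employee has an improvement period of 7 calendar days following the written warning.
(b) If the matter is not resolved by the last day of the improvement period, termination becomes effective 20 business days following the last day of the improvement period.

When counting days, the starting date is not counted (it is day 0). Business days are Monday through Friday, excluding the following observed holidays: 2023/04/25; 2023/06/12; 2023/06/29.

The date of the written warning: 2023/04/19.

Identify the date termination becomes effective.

2023/05/24

Adding 7 calendar days to 2023/04/19 gives 2023/04/26, which is the last day of the improvement period.
From Wednesday, 2023/04/26, 20 business days (Apr 27, Apr 28, May 1, May 2, …, May 22, May 23, May 24, skipping weekends) brings us to Wednesday, 2023/05/24, which is the date termination becomes effective.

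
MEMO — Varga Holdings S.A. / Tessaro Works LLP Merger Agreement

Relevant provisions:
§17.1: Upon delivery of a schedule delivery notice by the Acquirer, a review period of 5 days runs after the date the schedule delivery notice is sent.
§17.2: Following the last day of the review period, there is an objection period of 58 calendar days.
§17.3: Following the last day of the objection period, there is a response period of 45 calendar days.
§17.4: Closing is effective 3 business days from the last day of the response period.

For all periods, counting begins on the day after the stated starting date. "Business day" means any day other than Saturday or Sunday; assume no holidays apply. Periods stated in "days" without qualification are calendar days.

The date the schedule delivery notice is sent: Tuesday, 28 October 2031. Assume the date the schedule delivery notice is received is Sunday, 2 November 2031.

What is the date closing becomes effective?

18 February 2032

Adding 5 calendar days to 28 October 2031 gives 2 November 2031, which is the last day of the review period.
Adding 58 calendar days to 2 November 2031 gives 30 December 2031, which is the last day of the objection period.
The last day of the response period: 30 December 2031 + 45 days = 13 February 2032.
The date closing becomes effective: counting 3 business days from Friday, 13 February 2032 (Feb 16, Feb 17, Feb 18, skipping weekends) reaches Wednesday, 18 February 2032.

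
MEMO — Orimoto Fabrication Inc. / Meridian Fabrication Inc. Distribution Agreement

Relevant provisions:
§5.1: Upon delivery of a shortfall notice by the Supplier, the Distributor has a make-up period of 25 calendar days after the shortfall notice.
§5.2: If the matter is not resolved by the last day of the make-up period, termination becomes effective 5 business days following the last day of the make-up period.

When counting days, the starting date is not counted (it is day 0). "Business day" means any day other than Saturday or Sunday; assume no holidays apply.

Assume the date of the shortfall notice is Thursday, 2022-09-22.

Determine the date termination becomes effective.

2022-10-24

Adding 25 calendar days to 2022-09-22 gives 2022-10-17, which is the last day of the make-up period.
From Monday, 2022-10-17, 5 business days (Oct 18, Oct 19, Oct 20, Oct 21, Oct 24, skipping weekends) brings us to Monday, 2022-10-24, which is the date termination becomes effective.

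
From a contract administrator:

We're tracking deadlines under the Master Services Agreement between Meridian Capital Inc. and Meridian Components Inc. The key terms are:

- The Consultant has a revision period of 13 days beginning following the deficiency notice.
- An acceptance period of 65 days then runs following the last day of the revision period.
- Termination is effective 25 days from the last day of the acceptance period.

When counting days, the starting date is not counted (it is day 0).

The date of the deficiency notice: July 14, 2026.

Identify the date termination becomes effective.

October 25, 2026

Adding 13 calendar days to July 14, 2026 gives July 27, 2026, which is the last day of the revision period.
The last day of the acceptance period: 65 calendar days after July 27, 2026 is September 30, 2026.
The date termination becomes effective: 25 calendar days after September 30, 2026 is October 25, 2026.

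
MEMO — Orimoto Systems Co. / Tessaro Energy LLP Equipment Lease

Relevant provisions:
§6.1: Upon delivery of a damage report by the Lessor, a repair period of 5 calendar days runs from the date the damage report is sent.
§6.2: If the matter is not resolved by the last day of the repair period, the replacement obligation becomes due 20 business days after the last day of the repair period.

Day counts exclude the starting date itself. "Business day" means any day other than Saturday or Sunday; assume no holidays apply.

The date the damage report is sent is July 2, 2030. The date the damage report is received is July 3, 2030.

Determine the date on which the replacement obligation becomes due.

Adding 5 calendar days to July 2, 2030 gives July 7, 2030, which is the last day of the repair period.
The date on which the replacement obligation becomes due: 20 business days after Sunday, July 7, 2030, skipping weekends — Jul 8, Jul 9, Jul 10, Jul 11, …, Jul 31, Aug 1, Aug 2 — lands on Friday, August 2, 2030.

August 2, 2030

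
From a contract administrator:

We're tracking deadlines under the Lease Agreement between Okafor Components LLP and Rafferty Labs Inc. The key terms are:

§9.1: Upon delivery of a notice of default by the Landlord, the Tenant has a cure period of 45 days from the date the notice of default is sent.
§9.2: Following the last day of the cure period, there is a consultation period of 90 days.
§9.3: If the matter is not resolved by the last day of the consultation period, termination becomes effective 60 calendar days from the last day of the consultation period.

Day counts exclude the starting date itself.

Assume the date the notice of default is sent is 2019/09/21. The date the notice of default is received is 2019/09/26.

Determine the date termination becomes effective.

Adding 45 calendar days to 2019/09/21 gives 2019/11/05, which is the last day of the cure period.
The last day of the consultation period: 90 calendar days after 2019/11/05 is 2020/02/03.
Adding 60 calendar days to 2020/02/03 gives 2020/04/03, which is the date termination becomes effective.

2020/04/03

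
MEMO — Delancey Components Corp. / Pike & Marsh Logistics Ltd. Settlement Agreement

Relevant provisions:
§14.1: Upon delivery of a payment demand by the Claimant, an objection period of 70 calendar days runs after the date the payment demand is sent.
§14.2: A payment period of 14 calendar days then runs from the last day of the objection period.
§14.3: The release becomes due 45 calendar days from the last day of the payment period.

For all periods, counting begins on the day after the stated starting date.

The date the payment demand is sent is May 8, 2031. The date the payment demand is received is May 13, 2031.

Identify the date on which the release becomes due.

Sep 14, 2031

The last day of the objection period: May 8, 2031 + 70 days = Jul 17, 2031.
The last day of the payment period: Jul 17, 2031 + 14 days = Jul 31, 2031.
The date on which the release becomes due: 45 calendar days after Jul 31, 2031 is Sep 14, 2031.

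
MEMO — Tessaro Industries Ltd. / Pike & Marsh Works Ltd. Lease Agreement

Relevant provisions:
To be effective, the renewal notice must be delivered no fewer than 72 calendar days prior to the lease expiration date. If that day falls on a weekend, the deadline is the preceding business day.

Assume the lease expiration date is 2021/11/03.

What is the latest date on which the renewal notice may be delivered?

2021/08/23

Counting back 72 calendar days from 2021/11/03 gives 2021/08/23. That is a Monday, so no adjustment is needed.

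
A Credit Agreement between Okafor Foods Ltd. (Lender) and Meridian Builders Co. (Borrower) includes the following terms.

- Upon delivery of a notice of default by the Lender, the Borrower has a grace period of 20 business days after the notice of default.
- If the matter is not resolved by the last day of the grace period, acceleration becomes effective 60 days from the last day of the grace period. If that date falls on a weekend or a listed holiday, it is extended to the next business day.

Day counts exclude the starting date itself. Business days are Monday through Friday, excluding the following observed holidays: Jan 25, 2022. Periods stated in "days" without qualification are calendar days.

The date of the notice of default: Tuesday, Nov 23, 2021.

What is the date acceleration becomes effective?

From Tuesday, Nov 23, 2021, 20 business days (Nov 24, Nov 25, Nov 26, Nov 29, …, Dec 17, Dec 20, Dec 21, skipping weekends) brings us to Tuesday, Dec 21, 2021, which is the last day of the grace period.
The date acceleration becomes effective: 60 calendar days after Dec 21, 2021 is Feb 19, 2022. That falls on a Saturday, so it rolls to the next business day, Monday, Feb 21, 2022.

Feb 21, 2022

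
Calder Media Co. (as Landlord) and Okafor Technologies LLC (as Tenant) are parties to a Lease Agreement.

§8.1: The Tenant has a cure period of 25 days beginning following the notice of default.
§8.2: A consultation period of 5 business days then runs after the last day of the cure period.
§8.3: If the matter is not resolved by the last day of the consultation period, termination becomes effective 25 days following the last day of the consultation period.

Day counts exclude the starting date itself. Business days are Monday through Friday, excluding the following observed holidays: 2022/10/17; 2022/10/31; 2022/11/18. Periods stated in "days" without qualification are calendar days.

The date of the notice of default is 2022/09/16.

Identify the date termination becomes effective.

The last day of the cure period: 25 calendar days after 2022/09/16 is 2022/10/11.
The last day of the consultation period: counting 5 business days from Tuesday, 2022/10/11 (Oct 12, Oct 13, Oct 14, Oct 18, Oct 19, skipping weekends and the listed holiday on Oct 17) reaches Wednesday, 2022/10/19.
The date termination becomes effective: 2022/10/19 + 25 days = 2022/11/13.

2022/11/13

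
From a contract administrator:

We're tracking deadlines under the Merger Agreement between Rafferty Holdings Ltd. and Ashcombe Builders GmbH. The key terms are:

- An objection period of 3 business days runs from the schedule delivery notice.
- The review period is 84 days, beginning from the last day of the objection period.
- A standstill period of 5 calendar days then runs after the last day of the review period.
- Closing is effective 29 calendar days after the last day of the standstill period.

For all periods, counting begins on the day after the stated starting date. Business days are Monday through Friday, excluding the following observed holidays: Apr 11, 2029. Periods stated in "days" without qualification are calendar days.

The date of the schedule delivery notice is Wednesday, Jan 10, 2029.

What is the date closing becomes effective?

May 13, 2029

From Wednesday, Jan 10, 2029, 3 business days (Jan 11, Jan 12, Jan 15, skipping weekends) brings us to Monday, Jan 15, 2029, which is the last day of the objection period.
The last day of the review period: Jan 15, 2029 + 84 days = Apr 9, 2029.
The last day of the standstill period: 5 calendar days after Apr 9, 2029 is Apr 14, 2029.
Adding 29 calendar days to Apr 14, 2029 gives May 13, 2029, which is the date closing becomes effective.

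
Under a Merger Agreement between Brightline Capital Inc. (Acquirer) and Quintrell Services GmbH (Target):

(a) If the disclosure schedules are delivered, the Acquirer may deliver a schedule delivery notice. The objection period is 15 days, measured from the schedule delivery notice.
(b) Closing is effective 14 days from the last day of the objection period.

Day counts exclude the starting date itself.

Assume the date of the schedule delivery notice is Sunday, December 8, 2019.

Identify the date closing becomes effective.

January 6, 2020

Adding 15 calendar days to December 8, 2019 gives December 23, 2019, which is the last day of the objection period.
Adding 14 calendar days to December 23, 2019 gives January 6, 2020, which is the date closing becomes effective.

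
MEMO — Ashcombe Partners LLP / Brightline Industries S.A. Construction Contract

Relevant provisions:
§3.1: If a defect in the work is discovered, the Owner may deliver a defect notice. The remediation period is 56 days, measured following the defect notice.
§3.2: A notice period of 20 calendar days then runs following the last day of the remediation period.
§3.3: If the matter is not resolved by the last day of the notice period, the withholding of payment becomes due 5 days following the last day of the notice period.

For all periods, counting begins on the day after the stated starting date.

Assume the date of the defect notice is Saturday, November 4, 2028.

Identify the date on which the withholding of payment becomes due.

The last day of the remediation period: November 4, 2028 + 56 days = December 30, 2028.
The last day of the notice period: 20 calendar days after December 30, 2028 is January 19, 2029.
Adding 5 calendar days to January 19, 2029 gives January 24, 2029, which is the date on which the withholding of payment becomes due.

January 24, 2029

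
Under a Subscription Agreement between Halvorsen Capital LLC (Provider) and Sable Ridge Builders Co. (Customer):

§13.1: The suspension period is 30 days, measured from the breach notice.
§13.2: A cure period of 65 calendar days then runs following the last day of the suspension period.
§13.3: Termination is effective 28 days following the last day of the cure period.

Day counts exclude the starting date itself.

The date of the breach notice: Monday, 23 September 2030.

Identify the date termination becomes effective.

24 January 2031

Adding 30 calendar days to 23 September 2030 gives 23 October 2030, which is the last day of the suspension period.
The last day of the cure period: 65 calendar days after 23 October 2030 is 27 December 2030.
The date termination becomes effective: 28 calendar days after 27 December 2030 is 24 January 2031.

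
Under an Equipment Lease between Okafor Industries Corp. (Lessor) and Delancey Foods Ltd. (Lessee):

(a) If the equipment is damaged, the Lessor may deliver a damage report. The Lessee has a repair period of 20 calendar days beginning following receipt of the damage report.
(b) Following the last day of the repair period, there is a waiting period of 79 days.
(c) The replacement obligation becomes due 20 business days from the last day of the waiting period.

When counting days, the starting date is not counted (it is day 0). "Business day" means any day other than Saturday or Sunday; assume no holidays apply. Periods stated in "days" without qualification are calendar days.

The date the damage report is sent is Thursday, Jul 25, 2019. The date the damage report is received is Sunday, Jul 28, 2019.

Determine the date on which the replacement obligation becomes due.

Adding 20 calendar days to Jul 28, 2019 gives Aug 17, 2019, which is the last day of the repair period.
The last day of the waiting period: 79 calendar days after Aug 17, 2019 is Nov 4, 2019.
From Monday, Nov 4, 2019, 20 business days (Nov 5, Nov 6, Nov 7, Nov 8, …, Nov 28, Nov 29, Dec 2, skipping weekends) brings us to Monday, Dec 2, 2019, which is the date on which the replacement obligation becomes due.

Dec 2, 2019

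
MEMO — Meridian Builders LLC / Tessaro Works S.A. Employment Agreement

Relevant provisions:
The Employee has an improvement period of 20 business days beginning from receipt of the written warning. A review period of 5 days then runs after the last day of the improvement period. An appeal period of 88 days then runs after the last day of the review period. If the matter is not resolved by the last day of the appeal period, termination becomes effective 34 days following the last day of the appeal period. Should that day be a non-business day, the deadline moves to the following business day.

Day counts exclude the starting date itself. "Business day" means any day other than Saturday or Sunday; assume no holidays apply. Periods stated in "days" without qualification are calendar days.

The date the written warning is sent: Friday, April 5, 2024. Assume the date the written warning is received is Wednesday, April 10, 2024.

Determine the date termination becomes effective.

September 12, 2024

From Wednesday, April 10, 2024, 20 business days (Apr 11, Apr 12, Apr 15, Apr 16, …, May 6, May 7, May 8, skipping weekends) brings us to Wednesday, May 8, 2024, which is the last day of the improvement period.
The last day of the review period: 5 calendar days after May 8, 2024 is May 13, 2024.
Adding 88 calendar days to May 13, 2024 gives August 9, 2024, which is the last day of the appeal period.
The date termination becomes effective: August 9, 2024 + 34 days = September 12, 2024. September 12, 2024 is a Thursday, so no roll-forward applies.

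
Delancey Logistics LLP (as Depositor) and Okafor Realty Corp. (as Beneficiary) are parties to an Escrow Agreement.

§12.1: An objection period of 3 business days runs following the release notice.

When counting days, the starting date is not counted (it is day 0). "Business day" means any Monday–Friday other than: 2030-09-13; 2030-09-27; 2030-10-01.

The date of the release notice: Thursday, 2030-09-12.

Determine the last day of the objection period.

2030-09-18

From Thursday, 2030-09-12, 3 business days (Sep 16, Sep 17, Sep 18, skipping weekends and the listed holiday on Sep 13) brings us to Wednesday, 2030-09-18, which is the last day of the objection period.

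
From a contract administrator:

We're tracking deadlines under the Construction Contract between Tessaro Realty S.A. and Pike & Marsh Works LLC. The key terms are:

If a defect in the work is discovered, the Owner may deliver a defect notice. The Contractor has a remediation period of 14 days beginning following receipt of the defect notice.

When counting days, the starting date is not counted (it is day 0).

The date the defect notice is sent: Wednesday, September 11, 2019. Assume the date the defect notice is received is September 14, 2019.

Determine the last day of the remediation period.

The last day of the remediation period: September 14, 2019 + 14 days = September 28, 2019.

September 28, 2019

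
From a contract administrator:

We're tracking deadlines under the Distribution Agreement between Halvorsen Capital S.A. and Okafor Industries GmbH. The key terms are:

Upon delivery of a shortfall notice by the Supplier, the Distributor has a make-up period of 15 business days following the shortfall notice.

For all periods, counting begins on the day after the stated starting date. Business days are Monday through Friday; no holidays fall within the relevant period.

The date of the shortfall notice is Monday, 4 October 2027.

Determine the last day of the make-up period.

25 October 2027

The last day of the make-up period: counting 15 business days from Monday, 4 October 2027 (Oct 5, Oct 6, Oct 7, Oct 8, …, Oct 21, Oct 22, Oct 25, skipping weekends) reaches Monday, 25 October 2027.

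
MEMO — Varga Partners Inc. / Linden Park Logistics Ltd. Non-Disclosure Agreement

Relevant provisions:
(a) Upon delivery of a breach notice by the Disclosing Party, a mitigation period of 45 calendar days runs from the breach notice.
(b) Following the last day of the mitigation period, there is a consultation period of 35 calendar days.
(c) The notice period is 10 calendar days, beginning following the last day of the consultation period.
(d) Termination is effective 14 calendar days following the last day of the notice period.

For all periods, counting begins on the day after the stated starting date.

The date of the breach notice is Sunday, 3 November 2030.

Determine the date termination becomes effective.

15 February 2031

Adding 45 calendar days to 3 November 2030 gives 18 December 2030, which is the last day of the mitigation period.
Adding 35 calendar days to 18 December 2030 gives 22 January 2031, which is the last day of the consultation period.
The last day of the notice period: 22 January 2031 + 10 days = 1 February 2031.
Adding 14 calendar days to 1 February 2031 gives 15 February 2031, which is the date termination becomes effective.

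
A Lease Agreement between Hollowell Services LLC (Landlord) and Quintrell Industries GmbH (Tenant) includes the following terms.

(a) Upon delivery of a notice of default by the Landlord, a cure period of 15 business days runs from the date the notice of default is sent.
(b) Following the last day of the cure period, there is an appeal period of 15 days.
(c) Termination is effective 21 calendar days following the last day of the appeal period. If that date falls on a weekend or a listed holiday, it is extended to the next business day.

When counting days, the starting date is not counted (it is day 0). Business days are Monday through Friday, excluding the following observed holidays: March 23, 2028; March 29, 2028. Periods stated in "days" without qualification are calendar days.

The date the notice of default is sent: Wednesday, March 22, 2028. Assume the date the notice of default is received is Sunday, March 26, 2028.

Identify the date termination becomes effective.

From Wednesday, March 22, 2028, 15 business days (Mar 24, Mar 27, Mar 28, Mar 30, …, Apr 12, Apr 13, Apr 14, skipping weekends and the listed holidays on Mar 23, Mar 29) brings us to Friday, April 14, 2028, which is the last day of the cure period.
The last day of the appeal period: 15 calendar days after April 14, 2028 is April 29, 2028.
Adding 21 calendar days to April 29, 2028 gives May 20, 2028, which is the date termination becomes effective. That falls on a Saturday, so it rolls to the next business day, Monday, May 22, 2028.

May 22, 2028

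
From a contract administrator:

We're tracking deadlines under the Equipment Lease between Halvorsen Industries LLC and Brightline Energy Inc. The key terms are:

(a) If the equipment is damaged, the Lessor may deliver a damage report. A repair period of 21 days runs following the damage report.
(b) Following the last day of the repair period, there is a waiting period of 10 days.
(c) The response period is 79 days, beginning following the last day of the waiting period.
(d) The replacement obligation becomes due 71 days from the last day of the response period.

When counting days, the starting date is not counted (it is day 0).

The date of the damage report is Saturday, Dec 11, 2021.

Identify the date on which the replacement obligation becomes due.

Jun 10, 2022

Adding 21 calendar days to Dec 11, 2021 gives Jan 1, 2022, which is the last day of the repair period.
The last day of the waiting period: Jan 1, 2022 + 10 days = Jan 11, 2022.
Adding 79 calendar days to Jan 11, 2022 gives Mar 31, 2022, which is the last day of the response period.
The date on which the replacement obligation becomes due: Mar 31, 2022 + 71 days = Jun 10, 2022.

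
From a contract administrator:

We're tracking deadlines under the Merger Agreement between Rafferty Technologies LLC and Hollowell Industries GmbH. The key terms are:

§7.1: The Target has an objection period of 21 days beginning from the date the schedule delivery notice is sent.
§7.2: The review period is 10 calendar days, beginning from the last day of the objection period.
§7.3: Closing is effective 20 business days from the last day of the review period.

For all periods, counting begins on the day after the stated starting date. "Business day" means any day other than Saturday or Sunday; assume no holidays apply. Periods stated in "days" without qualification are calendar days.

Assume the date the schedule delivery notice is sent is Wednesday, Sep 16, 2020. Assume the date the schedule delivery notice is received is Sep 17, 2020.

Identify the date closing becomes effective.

Nov 13, 2020

Adding 21 calendar days to Sep 16, 2020 gives Oct 7, 2020, which is the last day of the objection period.
Adding 10 calendar days to Oct 7, 2020 gives Oct 17, 2020, which is the last day of the review period.
The date closing becomes effective: counting 20 business days from Saturday, Oct 17, 2020 (Oct 19, Oct 20, Oct 21, Oct 22, …, Nov 11, Nov 12, Nov 13, skipping weekends) reaches Friday, Nov 13, 2020.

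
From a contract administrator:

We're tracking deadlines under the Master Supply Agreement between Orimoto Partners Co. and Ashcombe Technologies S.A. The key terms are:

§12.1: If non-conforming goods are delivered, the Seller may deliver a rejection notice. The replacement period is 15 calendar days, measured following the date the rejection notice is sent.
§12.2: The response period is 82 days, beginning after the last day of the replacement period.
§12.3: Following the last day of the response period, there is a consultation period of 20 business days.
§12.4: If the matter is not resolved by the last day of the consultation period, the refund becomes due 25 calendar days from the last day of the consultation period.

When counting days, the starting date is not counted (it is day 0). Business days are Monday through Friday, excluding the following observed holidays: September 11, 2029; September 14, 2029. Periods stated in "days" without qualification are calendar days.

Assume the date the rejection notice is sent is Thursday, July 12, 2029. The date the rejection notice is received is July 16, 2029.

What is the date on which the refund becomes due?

The last day of the replacement period: July 12, 2029 + 15 days = July 27, 2029.
The last day of the response period: 82 calendar days after July 27, 2029 is October 17, 2029.
From Wednesday, October 17, 2029, 20 business days (Oct 18, Oct 19, Oct 22, Oct 23, …, Nov 12, Nov 13, Nov 14, skipping weekends) brings us to Wednesday, November 14, 2029, which is the last day of the consultation period.
Adding 25 calendar days to November 14, 2029 gives December 9, 2029, which is the date on which the refund becomes due.

December 9, 2029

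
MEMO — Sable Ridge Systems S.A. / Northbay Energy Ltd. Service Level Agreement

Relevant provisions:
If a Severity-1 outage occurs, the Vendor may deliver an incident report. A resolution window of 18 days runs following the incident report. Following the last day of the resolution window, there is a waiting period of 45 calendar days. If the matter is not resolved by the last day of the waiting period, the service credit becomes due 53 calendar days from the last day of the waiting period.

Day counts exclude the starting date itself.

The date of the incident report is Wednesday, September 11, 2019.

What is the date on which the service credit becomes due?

January 5, 2020

The last day of the resolution window: 18 calendar days after September 11, 2019 is September 29, 2019.
The last day of the waiting period: 45 calendar days after September 29, 2019 is November 13, 2019.
The date on which the service credit becomes due: 53 calendar days after November 13, 2019 is January 5, 2020.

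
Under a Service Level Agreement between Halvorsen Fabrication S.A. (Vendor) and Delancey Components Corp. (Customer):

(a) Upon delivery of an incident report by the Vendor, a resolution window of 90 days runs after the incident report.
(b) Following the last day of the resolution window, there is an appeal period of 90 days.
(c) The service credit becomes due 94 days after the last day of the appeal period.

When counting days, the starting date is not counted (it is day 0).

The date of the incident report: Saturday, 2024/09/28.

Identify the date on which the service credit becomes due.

2025/06/29

Adding 90 calendar days to 2024/09/28 gives 2024/12/27, which is the last day of the resolution window.
The last day of the appeal period: 2024/12/27 + 90 days = 2025/03/27.
The date on which the service credit becomes due: 94 calendar days after 2025/03/27 is 2025/06/29.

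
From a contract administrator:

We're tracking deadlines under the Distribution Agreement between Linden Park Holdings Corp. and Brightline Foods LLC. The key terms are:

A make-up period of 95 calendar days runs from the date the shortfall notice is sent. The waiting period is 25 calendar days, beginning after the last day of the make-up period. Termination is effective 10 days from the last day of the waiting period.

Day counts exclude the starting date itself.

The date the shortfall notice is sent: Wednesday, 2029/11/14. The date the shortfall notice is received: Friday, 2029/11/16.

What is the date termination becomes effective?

Adding 95 calendar days to 2029/11/14 gives 2030/02/17, which is the last day of the make-up period.
Adding 25 calendar days to 2030/02/17 gives 2030/03/14, which is the last day of the waiting period.
The date termination becomes effective: 2030/03/14 + 10 days = 2030/03/24.

2030/03/24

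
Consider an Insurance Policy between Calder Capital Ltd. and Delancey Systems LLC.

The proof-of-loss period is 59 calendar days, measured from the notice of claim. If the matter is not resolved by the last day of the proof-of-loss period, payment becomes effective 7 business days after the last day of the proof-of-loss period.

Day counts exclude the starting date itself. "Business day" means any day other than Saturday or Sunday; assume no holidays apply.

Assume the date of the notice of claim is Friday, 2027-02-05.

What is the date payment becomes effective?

Adding 59 calendar days to 2027-02-05 gives 2027-04-05, which is the last day of the proof-of-loss period.
From Monday, 2027-04-05, 7 business days (Apr 6, Apr 7, Apr 8, Apr 9, Apr 12, Apr 13, Apr 14, skipping weekends) brings us to Wednesday, 2027-04-14, which is the date payment becomes effective.

2027-04-14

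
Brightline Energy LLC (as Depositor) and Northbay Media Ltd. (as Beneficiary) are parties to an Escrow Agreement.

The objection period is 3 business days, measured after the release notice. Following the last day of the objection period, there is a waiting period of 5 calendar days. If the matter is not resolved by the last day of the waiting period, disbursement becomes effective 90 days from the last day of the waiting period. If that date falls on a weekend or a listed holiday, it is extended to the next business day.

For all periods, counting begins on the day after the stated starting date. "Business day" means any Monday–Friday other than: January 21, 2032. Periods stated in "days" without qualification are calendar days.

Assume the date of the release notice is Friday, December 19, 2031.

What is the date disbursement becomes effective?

March 29, 2032

The last day of the objection period: counting 3 business days from Friday, December 19, 2031 (Dec 22, Dec 23, Dec 24, skipping weekends) reaches Wednesday, December 24, 2031.
The last day of the waiting period: December 24, 2031 + 5 days = December 29, 2031.
The date disbursement becomes effective: December 29, 2031 + 90 days = March 28, 2032. That falls on a Sunday, so it rolls to the next business day, Monday, March 29, 2032.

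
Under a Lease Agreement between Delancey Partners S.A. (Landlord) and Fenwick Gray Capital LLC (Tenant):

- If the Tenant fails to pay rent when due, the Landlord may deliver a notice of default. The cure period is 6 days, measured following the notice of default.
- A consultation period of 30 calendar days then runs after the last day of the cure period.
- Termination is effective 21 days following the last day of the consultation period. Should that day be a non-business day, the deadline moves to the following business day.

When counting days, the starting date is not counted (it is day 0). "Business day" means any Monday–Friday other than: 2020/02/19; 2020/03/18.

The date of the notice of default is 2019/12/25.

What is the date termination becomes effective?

The last day of the cure period: 2019/12/25 + 6 days = 2019/12/31.
The last day of the consultation period: 2019/12/31 + 30 days = 2020/01/30.
Adding 21 calendar days to 2020/01/30 gives 2020/02/20, which is the date termination becomes effective. 2020/02/20 is a Thursday and is not a listed holiday, so no roll-forward applies.

2020/02/20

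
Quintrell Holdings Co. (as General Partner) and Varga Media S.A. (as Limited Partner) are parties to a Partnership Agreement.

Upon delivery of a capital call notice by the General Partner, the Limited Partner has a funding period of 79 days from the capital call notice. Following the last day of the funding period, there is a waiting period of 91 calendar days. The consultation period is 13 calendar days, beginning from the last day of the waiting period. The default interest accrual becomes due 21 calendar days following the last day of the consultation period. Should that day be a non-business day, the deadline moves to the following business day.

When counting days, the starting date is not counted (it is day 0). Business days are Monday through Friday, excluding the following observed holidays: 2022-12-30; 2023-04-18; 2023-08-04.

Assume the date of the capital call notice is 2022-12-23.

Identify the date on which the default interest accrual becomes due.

2023-07-17

The last day of the funding period: 2022-12-23 + 79 days = 2023-03-12.
Adding 91 calendar days to 2023-03-12 gives 2023-06-11, which is the last day of the waiting period.
The last day of the consultation period: 13 calendar days after 2023-06-11 is 2023-06-24.
The date on which the default interest accrual becomes due: 2023-06-24 + 21 days = 2023-07-15. That falls on a Saturday, so it rolls to the next business day, Monday, 2023-07-17.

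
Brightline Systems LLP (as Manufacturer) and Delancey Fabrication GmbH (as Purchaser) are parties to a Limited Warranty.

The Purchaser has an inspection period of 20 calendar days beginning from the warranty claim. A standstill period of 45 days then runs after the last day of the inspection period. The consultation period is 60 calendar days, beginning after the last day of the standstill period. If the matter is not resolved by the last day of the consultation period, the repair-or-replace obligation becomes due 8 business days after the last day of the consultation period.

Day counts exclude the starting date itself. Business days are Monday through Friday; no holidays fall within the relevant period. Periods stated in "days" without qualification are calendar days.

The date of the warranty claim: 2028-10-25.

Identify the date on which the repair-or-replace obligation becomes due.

2029-03-09

The last day of the inspection period: 2028-10-25 + 20 days = 2028-11-14.
The last day of the standstill period: 45 calendar days after 2028-11-14 is 2028-12-29.
The last day of the consultation period: 60 calendar days after 2028-12-29 is 2029-02-27.
The date on which the repair-or-replace obligation becomes due: counting 8 business days from Tuesday, 2029-02-27 (Feb 28, Mar 1, Mar 2, Mar 5, Mar 6, Mar 7, Mar 8, Mar 9, skipping weekends) reaches Friday, 2029-03-09.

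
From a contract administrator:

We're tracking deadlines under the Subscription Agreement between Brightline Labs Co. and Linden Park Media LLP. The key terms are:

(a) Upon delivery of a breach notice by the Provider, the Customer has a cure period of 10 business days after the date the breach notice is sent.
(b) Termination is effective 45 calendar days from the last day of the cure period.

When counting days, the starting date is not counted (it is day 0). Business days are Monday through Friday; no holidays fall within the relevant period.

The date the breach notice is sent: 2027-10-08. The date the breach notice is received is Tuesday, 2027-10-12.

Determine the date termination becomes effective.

2027-12-06

From Friday, 2027-10-08, 10 business days (Oct 11, Oct 12, Oct 13, Oct 14, Oct 15, Oct 18, Oct 19, Oct 20, Oct 21, Oct 22, skipping weekends) brings us to Friday, 2027-10-22, which is the last day of the cure period.
Adding 45 calendar days to 2027-10-22 gives 2027-12-06, which is the date termination becomes effective.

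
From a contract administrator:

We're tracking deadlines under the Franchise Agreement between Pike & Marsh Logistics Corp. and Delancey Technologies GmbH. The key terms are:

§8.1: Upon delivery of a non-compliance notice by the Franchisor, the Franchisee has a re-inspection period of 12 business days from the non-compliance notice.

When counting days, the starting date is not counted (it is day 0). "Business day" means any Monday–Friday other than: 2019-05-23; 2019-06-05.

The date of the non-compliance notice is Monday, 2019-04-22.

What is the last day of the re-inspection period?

2019-05-08

The last day of the re-inspection period: counting 12 business days from Monday, 2019-04-22 (Apr 23, Apr 24, Apr 25, Apr 26, …, May 6, May 7, May 8, skipping weekends) reaches Wednesday, 2019-05-08.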